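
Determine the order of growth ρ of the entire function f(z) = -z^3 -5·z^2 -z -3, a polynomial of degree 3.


|f(z)| ≤ Σ|c_k|·r^k = O(r^3) as r → ∞. Polynomial growth is O(e^{r^ε}) for every ε > 0 (since r^3/e^{r^ε} → 0), so ρ ≤ ε for all ε > 0, i.e. ρ = 0. Every nonconstant polynomial has order 0.
Therefore ρ = 0.

Order ρ = 0.


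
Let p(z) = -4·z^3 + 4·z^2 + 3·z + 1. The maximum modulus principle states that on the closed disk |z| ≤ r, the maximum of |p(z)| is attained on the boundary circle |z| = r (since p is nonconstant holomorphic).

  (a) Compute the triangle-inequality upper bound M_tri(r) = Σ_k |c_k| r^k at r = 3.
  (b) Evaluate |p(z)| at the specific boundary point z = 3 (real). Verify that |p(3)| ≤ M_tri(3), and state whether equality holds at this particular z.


Coefficients: c_0 = 1, c_1 = 3, c_2 = 4, c_3 = -4. Radius r = 3.
Part (a). Triangle bound: M_tri(r) = Σ_k |c_k| r^k
  = |1|·3^0 + |3|·3^1 + |4|·3^2 + |-4|·3^3
  = 1 + 9 + 36 + 108 = 154.
This bounds M(r) := max_{|z|=r} |p(z)| from above; equality holds iff all terms c_k z^k can be made to align in phase at a single z on |z|=r.
Part (b). At z = 3 (real, on the circle |z| = r):
  p(3) = (1)·3^0 + (3)·3^1 + (4)·3^2 + (-4)·3^3 = -62.
  |p(3)| = 62.
Check: |p(3)| = 62 ≤ 154 = M_tri(3). ✓ Equality does not hold at z = 3 (the coefficients have mixed signs, so the terms do not all align in phase there).

M_tri(3) = 154; |p(3)| = 62; equality at z=3: no.


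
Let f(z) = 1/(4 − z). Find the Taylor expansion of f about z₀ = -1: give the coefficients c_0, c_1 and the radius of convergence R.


Let w = z − z₀, so z = z₀ + w.
Then 4 − z = 4 − (z₀ + w) = (4 − z₀) − w = 5 − w.
f(z) = 1/(5 − w) = (1/(5)) · 1/(1 − w/(5)) = Σ_{n≥0} w^n / (5)^(n+1).
So c_n = 1/(5)^(n+1):
  c_0 = 1/(5)^1 = 1/5.
  c_1 = 1/(5)^2 = 1/25.
The series is valid for |w/d| < 1, i.e. |z − z₀| < |d|.
Radius of convergence: R = |4 − z₀| = |5| = 5 (distance from z₀ to the singularity z = 4).

c_0 = 1/5, c_1 = 1/25; R = 5.


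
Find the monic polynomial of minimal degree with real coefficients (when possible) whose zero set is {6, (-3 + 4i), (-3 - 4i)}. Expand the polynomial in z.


The polynomial is p(z) = ∏_{α ∈ S} (z − α), where S = {6, (-3 + 4i), (-3 - 4i)}.
Expanding the product yields: p(z) = z^3 -11·z -150.
Note conjugate pairs combine to real quadratics: (z − (-3+4i))(z − (-3−4i)) = z² + 6z + 25.
The resulting polynomial has degree 3 and real coefficients as required.

p(z) = z^3 -11·z -150.


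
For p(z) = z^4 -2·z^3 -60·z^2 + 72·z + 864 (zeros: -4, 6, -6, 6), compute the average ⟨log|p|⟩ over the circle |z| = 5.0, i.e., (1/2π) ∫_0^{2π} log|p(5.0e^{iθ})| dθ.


Zeros: -6, -4, 6, 6; r = 5.0.
Inside |z| < r: -4. Outside (|z| ≥ r): -6, 6, 6.
p(0) = 864, so log|p(0)| = log(864) = 6.7616.
Apply Jensen: I(r) = log|p(0)| + Σ_k log(r/|z_k|), summed over zeros inside |z| < r.
  log(r/|z_k|) for z_k = -4: log(5.0/4) = 0.2231
  Outside zeros (-6, 6, 6) contribute nothing to the Jensen sum.
Sum over inside zeros: 0.2231.
I(r) = log|p(0)| + (inside sum) = 6.7616 + 0.2231 = 6.9847.
Note: since some zeros are outside |z| ≤ r, the simplified n·log(r) form does NOT apply — only the inside zeros contribute.

I(r) ≈ 6.9847.


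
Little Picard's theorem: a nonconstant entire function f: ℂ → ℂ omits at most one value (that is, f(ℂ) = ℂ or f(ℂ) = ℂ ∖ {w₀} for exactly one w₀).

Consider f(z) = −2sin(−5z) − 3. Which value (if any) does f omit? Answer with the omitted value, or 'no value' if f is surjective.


Little Picard bounds the complement of f(ℂ) to at most one point.
sin is entire and surjective onto ℂ: for every w ∈ ℂ, sin(ζ) = w has a solution ζ ∈ ℂ (e.g., via the complex inverse arcsin). With ζ = −5z this gives z = ζ/(-5). Then -2·sin(−5z) takes every value in -2·ℂ = ℂ, and adding -3 is a bijection of ℂ. So f is surjective and omits no value. (Note: only on the real line is sin bounded by [−1, 1].)

Omitted value: no value.


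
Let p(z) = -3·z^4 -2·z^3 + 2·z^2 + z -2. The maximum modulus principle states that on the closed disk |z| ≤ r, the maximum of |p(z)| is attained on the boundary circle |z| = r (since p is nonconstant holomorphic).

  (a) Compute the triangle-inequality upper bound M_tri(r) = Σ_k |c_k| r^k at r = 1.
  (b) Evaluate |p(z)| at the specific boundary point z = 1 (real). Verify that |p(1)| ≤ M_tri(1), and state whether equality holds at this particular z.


Coefficients: c_0 = -2, c_1 = 1, c_2 = 2, c_3 = -2, c_4 = -3. Radius r = 1.
Part (a). Triangle bound: M_tri(r) = Σ_k |c_k| r^k
  = |-2|·1^0 + |1|·1^1 + |2|·1^2 + |-2|·1^3 + |-3|·1^4
  = 2 + 1 + 2 + 2 + 3 = 10.
This bounds M(r) := max_{|z|=r} |p(z)| from above; equality holds iff all terms c_k z^k can be made to align in phase at a single z on |z|=r.
Part (b). At z = 1 (real, on the circle |z| = r):
  p(1) = (-2)·1^0 + (1)·1^1 + (2)·1^2 + (-2)·1^3 + (-3)·1^4 = -4.
  |p(1)| = 4.
Check: |p(1)| = 4 ≤ 10 = M_tri(1). ✓ Equality does not hold at z = 1 (the coefficients have mixed signs, so the terms do not all align in phase there).

M_tri(1) = 10; |p(1)| = 4; equality at z=1: no.


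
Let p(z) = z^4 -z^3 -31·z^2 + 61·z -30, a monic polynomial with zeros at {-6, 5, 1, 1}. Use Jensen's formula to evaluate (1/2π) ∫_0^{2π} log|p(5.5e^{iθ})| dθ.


Zeros: -6, 1, 1, 5; r = 5.5.
Inside |z| < r: 1, 1, 5. Outside (|z| ≥ r): -6.
p(0) = -30, so log|p(0)| = log(30) = 3.4012.
Apply Jensen: I(r) = log|p(0)| + Σ_k log(r/|z_k|), summed over zeros inside |z| < r.
  log(r/|z_k|) for z_k = 5: log(5.5/5) = 0.0953
  log(r/|z_k|) for z_k = 1: log(5.5/1) = 1.7047
  log(r/|z_k|) for z_k = 1: log(5.5/1) = 1.7047
  Outside zeros (-6) contribute nothing to the Jensen sum.
Sum over inside zeros: 3.5048.
I(r) = log|p(0)| + (inside sum) = 3.4012 + 3.5048 = 6.9060.
Note: since some zeros are outside |z| ≤ r, the simplified n·log(r) form does NOT apply — only the inside zeros contribute.

I(r) ≈ 6.9060.


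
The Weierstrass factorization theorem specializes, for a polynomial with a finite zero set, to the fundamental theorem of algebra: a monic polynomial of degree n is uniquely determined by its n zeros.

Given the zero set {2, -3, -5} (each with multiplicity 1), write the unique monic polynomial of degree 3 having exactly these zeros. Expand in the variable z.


The polynomial is p(z) = ∏_{α ∈ S} (z − α), where S = {2, -3, -5}.
Expanding the product yields: p(z) = z^3 + 6·z^2 -z -30.
The resulting polynomial has degree 3 and real coefficients as required.

p(z) = z^3 + 6·z^2 -z -30.


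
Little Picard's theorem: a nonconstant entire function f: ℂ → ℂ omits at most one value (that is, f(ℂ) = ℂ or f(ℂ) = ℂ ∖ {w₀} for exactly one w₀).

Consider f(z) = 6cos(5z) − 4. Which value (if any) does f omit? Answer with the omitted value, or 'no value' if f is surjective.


Little Picard bounds the complement of f(ℂ) to at most one point.
cos is entire and surjective onto ℂ: for every w ∈ ℂ, cos(ζ) = w has a solution ζ ∈ ℂ (e.g., via the complex inverse arccos). With ζ = 5z this gives z = ζ/(5). Then 6·cos(5z) takes every value in 6·ℂ = ℂ, and adding -4 is a bijection of ℂ. So f is surjective and omits no value. (Note: only on the real line is cos bounded by [−1, 1].)

Omitted value: no value.


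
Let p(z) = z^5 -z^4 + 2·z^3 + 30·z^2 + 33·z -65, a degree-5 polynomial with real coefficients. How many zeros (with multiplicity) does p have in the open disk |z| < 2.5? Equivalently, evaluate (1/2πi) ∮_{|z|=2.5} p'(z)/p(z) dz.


The zeros of p are: (2 + 3i), (2 - 3i), 1, (-2 + 1i), (-2 - 1i).
Their magnitudes are: 3.606, 3.606, 1, 2.236, 2.236.
Zeros with |z| < R = 2.5: 1, (-2 + 1i), (-2 - 1i).
Count = 3.
By the argument principle, (1/2πi) ∮_{|z|=R} p'(z)/p(z) dz equals exactly this count.

Number of zeros inside |z| < 2.5: 3.


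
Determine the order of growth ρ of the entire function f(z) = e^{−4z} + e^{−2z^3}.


Each summand is entire of order 1 and 3 respectively (as in the single-exponential case). The order of a sum is at most the max of the orders, so ρ ≤ 3. For the lower bound: on |z|=r choose arg z so that -2z^3 is real positive; then |e^{-2z^3}| = e^{2r^3} while |e^{-4z}| ≤ e^{4r^1} = o(e^{2r^3}). So |f| ≥ e^{2r^3}(1 − o(1)) and ρ ≥ 3. Hence ρ = max(1, 3) = 3.
Therefore ρ = 3.

Order ρ = 3.


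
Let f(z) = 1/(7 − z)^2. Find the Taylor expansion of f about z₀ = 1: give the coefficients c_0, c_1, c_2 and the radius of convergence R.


Let w = z − z₀, so z = z₀ + w.
Then 7 − z = 7 − (z₀ + w) = (7 − z₀) − w = 6 − w.
f(z) = 1/(6 − w)^2 = (1/(6)^2) · (1 − w/(6))^{−2}.
By the binomial series (1−u)^{−2} = Σ_{n≥0} C(n+1, 1) u^n for |u|<1, with u = w/(6):
  c_n = C(n+1, 1) / (6)^(n+2).
  c_0 = 1/(6)^2 = 1/36.
  c_1 = 2/(6)^3 = 1/108.
  c_2 = 3/(6)^4 = 1/432.
The series is valid for |w/d| < 1, i.e. |z − z₀| < |d|.
Radius of convergence: R = |7 − z₀| = |6| = 6 (distance from z₀ to the singularity z = 7).

c_0 = 1/36, c_1 = 1/108, c_2 = 1/432; R = 6.


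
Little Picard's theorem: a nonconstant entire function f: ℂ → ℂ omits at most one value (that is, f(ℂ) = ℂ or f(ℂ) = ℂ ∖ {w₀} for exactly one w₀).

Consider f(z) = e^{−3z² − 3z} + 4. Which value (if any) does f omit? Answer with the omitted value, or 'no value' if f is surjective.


Little Picard bounds the complement of f(ℂ) to at most one point.
The exponent g(z) = −3z² − 3z is a nonconstant polynomial, hence surjective onto ℂ. So e^{g(z)} takes every value in {e^w : w ∈ ℂ} = ℂ ∖ {0}. Adding 4 shifts the range to ℂ ∖ {4}. f omits exactly 4.

Omitted value: 4.


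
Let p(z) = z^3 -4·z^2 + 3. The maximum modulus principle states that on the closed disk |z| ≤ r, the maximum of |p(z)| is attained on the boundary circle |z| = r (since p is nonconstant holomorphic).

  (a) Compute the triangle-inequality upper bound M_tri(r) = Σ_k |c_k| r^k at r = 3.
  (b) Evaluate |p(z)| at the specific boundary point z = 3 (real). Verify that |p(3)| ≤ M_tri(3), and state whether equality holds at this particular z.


Coefficients: c_0 = 3, c_1 = 0, c_2 = -4, c_3 = 1. Radius r = 3.
Part (a). Triangle bound: M_tri(r) = Σ_k |c_k| r^k
  = |3|·3^0 + |0|·3^1 + |-4|·3^2 + |1|·3^3
  = 3 + 0 + 36 + 27 = 66.
This bounds M(r) := max_{|z|=r} |p(z)| from above; equality holds iff all terms c_k z^k can be made to align in phase at a single z on |z|=r.
Part (b). At z = 3 (real, on the circle |z| = r):
  p(3) = (3)·3^0 + (0)·3^1 + (-4)·3^2 + (1)·3^3 = -6.
  |p(3)| = 6.
Check: |p(3)| = 6 ≤ 66 = M_tri(3). ✓ Equality does not hold at z = 3 (the coefficients have mixed signs, so the terms do not all align in phase there).

M_tri(3) = 66; |p(3)| = 6; equality at z=3: no.


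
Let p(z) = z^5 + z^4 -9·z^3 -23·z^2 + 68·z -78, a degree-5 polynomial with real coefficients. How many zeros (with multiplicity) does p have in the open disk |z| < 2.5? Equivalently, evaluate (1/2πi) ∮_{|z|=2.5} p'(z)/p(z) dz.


The zeros of p are: (1 + 1i), (1 - 1i), 3, (-3 + 2i), (-3 - 2i).
Their magnitudes are: 1.414, 1.414, 3, 3.606, 3.606.
Zeros with |z| < R = 2.5: (1 + 1i), (1 - 1i).
Count = 2.
By the argument principle, (1/2πi) ∮_{|z|=R} p'(z)/p(z) dz equals exactly this count.

Number of zeros inside |z| < 2.5: 2.


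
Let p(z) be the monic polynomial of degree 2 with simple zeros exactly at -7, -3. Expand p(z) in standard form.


The polynomial is p(z) = ∏_{α ∈ S} (z − α), where S = {-7, -3}.
Expanding the product yields: p(z) = z^2 + 10·z + 21.
The resulting polynomial has degree 2 and real coefficients as required.

p(z) = z^2 + 10·z + 21.


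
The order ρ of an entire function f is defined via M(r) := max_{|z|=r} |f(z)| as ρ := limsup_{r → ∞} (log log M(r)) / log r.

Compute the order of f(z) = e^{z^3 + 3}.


|e^{z^3 + 3}| = e^{Re(1·z^3) + 3} ≤ e^{1|z|^3 + 3} = e^{1r^3 + 3} on |z| = r, so ρ ≤ 3. Choosing z on |z|=r so that 1·z^3 is real positive (always possible by picking arg z appropriately) gives |f(z)| = e^{1r^3 + 3}, matching the bound. The additive constant 3 does not affect log log M(r) ~ 3·log r. Hence ρ = 3.
Therefore ρ = 3.

Order ρ = 3.


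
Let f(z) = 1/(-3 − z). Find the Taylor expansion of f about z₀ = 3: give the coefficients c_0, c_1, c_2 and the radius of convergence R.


Let w = z − z₀, so z = z₀ + w.
Then -3 − z = -3 − (z₀ + w) = (-3 − z₀) − w = -6 − w.
f(z) = 1/(-6 − w) = (1/(-6)) · 1/(1 − w/(-6)) = Σ_{n≥0} w^n / (-6)^(n+1).
So c_n = 1/(-6)^(n+1):
  c_0 = 1/(-6)^1 = -1/6.
  c_1 = 1/(-6)^2 = 1/36.
  c_2 = 1/(-6)^3 = -1/216.
The series is valid for |w/d| < 1, i.e. |z − z₀| < |d|.
Radius of convergence: R = |-3 − z₀| = |-6| = 6 (distance from z₀ to the singularity z = -3).

c_0 = -1/6, c_1 = 1/36, c_2 = -1/216; R = 6.


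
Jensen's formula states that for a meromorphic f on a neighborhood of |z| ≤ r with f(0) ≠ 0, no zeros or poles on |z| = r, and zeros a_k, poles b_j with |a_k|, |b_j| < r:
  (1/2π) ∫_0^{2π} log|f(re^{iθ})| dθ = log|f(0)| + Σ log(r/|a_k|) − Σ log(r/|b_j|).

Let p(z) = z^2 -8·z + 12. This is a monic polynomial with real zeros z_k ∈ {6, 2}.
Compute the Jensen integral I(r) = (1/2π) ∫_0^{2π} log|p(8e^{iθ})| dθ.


Zeros: 2, 6; r = 8.
Inside |z| < r: 2, 6. Outside (|z| ≥ r): ∅.
p(0) = 12, so log|p(0)| = log(12) = 2.4849.
Apply Jensen: I(r) = log|p(0)| + Σ_k log(r/|z_k|), summed over zeros inside |z| < r.
  log(r/|z_k|) for z_k = 6: log(8/6) = 0.2877
  log(r/|z_k|) for z_k = 2: log(8/2) = 1.3863
Sum over inside zeros: 1.6740.
I(r) = log|p(0)| + (inside sum) = 2.4849 + 1.6740 = 4.1589.
Closed form (all zeros inside, monic): I(r) = n·log(r) = 2·log(8) = 4.1589. ✓

I(r) ≈ 4.1589.


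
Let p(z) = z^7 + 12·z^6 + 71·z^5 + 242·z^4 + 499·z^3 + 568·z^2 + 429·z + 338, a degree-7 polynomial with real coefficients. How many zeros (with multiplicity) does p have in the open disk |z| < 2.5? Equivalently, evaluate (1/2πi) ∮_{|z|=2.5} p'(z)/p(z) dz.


The zeros of p are: (-2 + 3i), (-2 - 3i), -2, (0 + 1i), (0 - 1i), (-3 + 2i), (-3 - 2i).
Their magnitudes are: 3.606, 3.606, 2, 1, 1, 3.606, 3.606.
Zeros with |z| < R = 2.5: -2, (0 + 1i), (0 - 1i).
Count = 3.
By the argument principle, (1/2πi) ∮_{|z|=R} p'(z)/p(z) dz equals exactly this count.

Number of zeros inside |z| < 2.5: 3.


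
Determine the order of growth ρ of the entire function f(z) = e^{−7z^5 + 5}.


|e^{−7z^5 + 5}| = e^{Re(-7·z^5) + 5} ≤ e^{7|z|^5 + 5} = e^{7r^5 + 5} on |z| = r, so ρ ≤ 5. Choosing z on |z|=r so that -7·z^5 is real positive (always possible by picking arg z appropriately) gives |f(z)| = e^{7r^5 + 5}, matching the bound. The additive constant 5 does not affect log log M(r) ~ 5·log r. Hence ρ = 5.
Therefore ρ = 5.

Order ρ = 5.


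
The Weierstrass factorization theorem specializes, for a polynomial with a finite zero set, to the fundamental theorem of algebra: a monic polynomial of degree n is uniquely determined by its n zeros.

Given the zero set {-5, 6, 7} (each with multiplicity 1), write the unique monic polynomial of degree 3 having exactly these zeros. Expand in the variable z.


The polynomial is p(z) = ∏_{α ∈ S} (z − α), where S = {-5, 6, 7}.
Expanding the product yields: p(z) = z^3 -8·z^2 -23·z + 210.
The resulting polynomial has degree 3 and real coefficients as required.

p(z) = z^3 -8·z^2 -23·z + 210.


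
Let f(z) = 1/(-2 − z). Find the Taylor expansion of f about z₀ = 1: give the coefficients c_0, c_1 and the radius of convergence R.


Let w = z − z₀, so z = z₀ + w.
Then -2 − z = -2 − (z₀ + w) = (-2 − z₀) − w = -3 − w.
f(z) = 1/(-3 − w) = (1/(-3)) · 1/(1 − w/(-3)) = Σ_{n≥0} w^n / (-3)^(n+1).
So c_n = 1/(-3)^(n+1):
  c_0 = 1/(-3)^1 = -1/3.
  c_1 = 1/(-3)^2 = 1/9.
The series is valid for |w/d| < 1, i.e. |z − z₀| < |d|.
Radius of convergence: R = |-2 − z₀| = |-3| = 3 (distance from z₀ to the singularity z = -2).

c_0 = -1/3, c_1 = 1/9; R = 3.


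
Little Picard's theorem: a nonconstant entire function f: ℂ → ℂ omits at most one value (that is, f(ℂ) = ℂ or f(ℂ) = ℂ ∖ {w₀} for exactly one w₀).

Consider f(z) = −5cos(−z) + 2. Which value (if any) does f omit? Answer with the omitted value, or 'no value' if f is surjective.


Little Picard bounds the complement of f(ℂ) to at most one point.
cos is entire and surjective onto ℂ: for every w ∈ ℂ, cos(ζ) = w has a solution ζ ∈ ℂ (e.g., via the complex inverse arccos). With ζ = −z this gives z = ζ/(-1). Then -5·cos(−z) takes every value in -5·ℂ = ℂ, and adding 2 is a bijection of ℂ. So f is surjective and omits no value. (Note: only on the real line is cos bounded by [−1, 1].)

Omitted value: no value.


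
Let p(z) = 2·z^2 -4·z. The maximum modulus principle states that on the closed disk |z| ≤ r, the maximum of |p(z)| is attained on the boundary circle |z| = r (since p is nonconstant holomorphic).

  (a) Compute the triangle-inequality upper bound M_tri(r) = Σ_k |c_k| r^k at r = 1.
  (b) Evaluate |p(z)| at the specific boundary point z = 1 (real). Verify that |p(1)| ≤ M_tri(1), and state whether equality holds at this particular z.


Coefficients: c_0 = 0, c_1 = -4, c_2 = 2. Radius r = 1.
Part (a). Triangle bound: M_tri(r) = Σ_k |c_k| r^k
  = |0|·1^0 + |-4|·1^1 + |2|·1^2
  = 0 + 4 + 2 = 6.
This bounds M(r) := max_{|z|=r} |p(z)| from above; equality holds iff all terms c_k z^k can be made to align in phase at a single z on |z|=r.
Part (b). At z = 1 (real, on the circle |z| = r):
  p(1) = (0)·1^0 + (-4)·1^1 + (2)·1^2 = -2.
  |p(1)| = 2.
Check: |p(1)| = 2 ≤ 6 = M_tri(1). ✓ Equality does not hold at z = 1 (the coefficients have mixed signs, so the terms do not all align in phase there).

M_tri(1) = 6; |p(1)| = 2; equality at z=1: no.


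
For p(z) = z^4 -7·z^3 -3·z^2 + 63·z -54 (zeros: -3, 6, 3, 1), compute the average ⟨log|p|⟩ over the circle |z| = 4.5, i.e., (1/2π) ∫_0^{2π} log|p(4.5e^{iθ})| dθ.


Zeros: -3, 1, 3, 6; r = 4.5.
Inside |z| < r: -3, 1, 3. Outside (|z| ≥ r): 6.
p(0) = -54, so log|p(0)| = log(54) = 3.9890.
Apply Jensen: I(r) = log|p(0)| + Σ_k log(r/|z_k|), summed over zeros inside |z| < r.
  log(r/|z_k|) for z_k = -3: log(4.5/3) = 0.4055
  log(r/|z_k|) for z_k = 3: log(4.5/3) = 0.4055
  log(r/|z_k|) for z_k = 1: log(4.5/1) = 1.5041
  Outside zeros (6) contribute nothing to the Jensen sum.
Sum over inside zeros: 2.3150.
I(r) = log|p(0)| + (inside sum) = 3.9890 + 2.3150 = 6.3040.
Note: since some zeros are outside |z| ≤ r, the simplified n·log(r) form does NOT apply — only the inside zeros contribute.

I(r) ≈ 6.3040.


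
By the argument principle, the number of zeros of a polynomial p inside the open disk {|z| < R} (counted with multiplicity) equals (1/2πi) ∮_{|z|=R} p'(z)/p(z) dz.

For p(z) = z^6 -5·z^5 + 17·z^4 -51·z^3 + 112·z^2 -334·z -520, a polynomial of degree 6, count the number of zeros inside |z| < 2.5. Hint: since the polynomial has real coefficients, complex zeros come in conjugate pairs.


The zeros of p are: (2 + 3i), (2 - 3i), (-1 + 3i), (-1 - 3i), -1, 4.
Their magnitudes are: 3.606, 3.606, 3.162, 3.162, 1, 4.
Zeros with |z| < R = 2.5: -1.
Count = 1.
By the argument principle, (1/2πi) ∮_{|z|=R} p'(z)/p(z) dz equals exactly this count.

Number of zeros inside |z| < 2.5: 1.


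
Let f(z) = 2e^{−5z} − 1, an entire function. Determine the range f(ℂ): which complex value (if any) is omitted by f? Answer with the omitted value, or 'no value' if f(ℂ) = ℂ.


Little Picard bounds the complement of f(ℂ) to at most one point.
e^{−5z} is never zero on ℂ, so 2·e^{−5z} takes every value in ℂ ∖ {0}. Adding -1 shifts the range to ℂ ∖ {-1}. Thus f omits exactly the value -1.

Omitted value: -1.


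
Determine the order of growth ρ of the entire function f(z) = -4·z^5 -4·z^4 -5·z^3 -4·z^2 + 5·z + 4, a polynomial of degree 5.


|f(z)| ≤ Σ|c_k|·r^k = O(r^5) as r → ∞. Polynomial growth is O(e^{r^ε}) for every ε > 0 (since r^5/e^{r^ε} → 0), so ρ ≤ ε for all ε > 0, i.e. ρ = 0. Every nonconstant polynomial has order 0.
Therefore ρ = 0.

Order ρ = 0.


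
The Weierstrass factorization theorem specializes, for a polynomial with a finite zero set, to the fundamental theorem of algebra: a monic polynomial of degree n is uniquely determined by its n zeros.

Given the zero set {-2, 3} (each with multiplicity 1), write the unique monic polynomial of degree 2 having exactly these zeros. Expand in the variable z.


The polynomial is p(z) = ∏_{α ∈ S} (z − α), where S = {-2, 3}.
Expanding the product yields: p(z) = z^2 -z -6.
The resulting polynomial has degree 2 and real coefficients as required.

p(z) = z^2 -z -6.


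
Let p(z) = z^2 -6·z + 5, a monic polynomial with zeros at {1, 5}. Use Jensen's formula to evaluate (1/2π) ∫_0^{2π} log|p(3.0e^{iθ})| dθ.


Zeros: 1, 5; r = 3.0.
Inside |z| < r: 1. Outside (|z| ≥ r): 5.
p(0) = 5, so log|p(0)| = log(5) = 1.6094.
Apply Jensen: I(r) = log|p(0)| + Σ_k log(r/|z_k|), summed over zeros inside |z| < r.
  log(r/|z_k|) for z_k = 1: log(3.0/1) = 1.0986
  Outside zeros (5) contribute nothing to the Jensen sum.
Sum over inside zeros: 1.0986.
I(r) = log|p(0)| + (inside sum) = 1.6094 + 1.0986 = 2.7081.
Note: since some zeros are outside |z| ≤ r, the simplified n·log(r) form does NOT apply — only the inside zeros contribute.

I(r) ≈ 2.7081.


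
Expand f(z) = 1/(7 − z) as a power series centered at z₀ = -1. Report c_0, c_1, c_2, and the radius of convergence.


Let w = z − z₀, so z = z₀ + w.
Then 7 − z = 7 − (z₀ + w) = (7 − z₀) − w = 8 − w.
f(z) = 1/(8 − w) = (1/(8)) · 1/(1 − w/(8)) = Σ_{n≥0} w^n / (8)^(n+1).
So c_n = 1/(8)^(n+1):
  c_0 = 1/(8)^1 = 1/8.
  c_1 = 1/(8)^2 = 1/64.
  c_2 = 1/(8)^3 = 1/512.
The series is valid for |w/d| < 1, i.e. |z − z₀| < |d|.
Radius of convergence: R = |7 − z₀| = |8| = 8 (distance from z₀ to the singularity z = 7).

c_0 = 1/8, c_1 = 1/64, c_2 = 1/512; R = 8.


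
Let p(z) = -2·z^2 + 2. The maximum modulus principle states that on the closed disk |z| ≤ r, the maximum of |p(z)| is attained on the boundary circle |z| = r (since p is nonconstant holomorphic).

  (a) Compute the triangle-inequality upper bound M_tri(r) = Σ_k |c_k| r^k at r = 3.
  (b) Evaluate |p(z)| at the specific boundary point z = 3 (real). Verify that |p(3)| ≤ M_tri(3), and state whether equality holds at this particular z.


Coefficients: c_0 = 2, c_1 = 0, c_2 = -2. Radius r = 3.
Part (a). Triangle bound: M_tri(r) = Σ_k |c_k| r^k
  = |2|·3^0 + |0|·3^1 + |-2|·3^2
  = 2 + 0 + 18 = 20.
This bounds M(r) := max_{|z|=r} |p(z)| from above; equality holds iff all terms c_k z^k can be made to align in phase at a single z on |z|=r.
Part (b). At z = 3 (real, on the circle |z| = r):
  p(3) = (2)·3^0 + (0)·3^1 + (-2)·3^2 = -16.
  |p(3)| = 16.
Check: |p(3)| = 16 ≤ 20 = M_tri(3). ✓ Equality does not hold at z = 3 (the coefficients have mixed signs, so the terms do not all align in phase there).

M_tri(3) = 20; |p(3)| = 16; equality at z=3: no.


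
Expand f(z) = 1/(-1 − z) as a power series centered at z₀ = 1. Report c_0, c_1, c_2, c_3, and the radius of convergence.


Let w = z − z₀, so z = z₀ + w.
Then -1 − z = -1 − (z₀ + w) = (-1 − z₀) − w = -2 − w.
f(z) = 1/(-2 − w) = (1/(-2)) · 1/(1 − w/(-2)) = Σ_{n≥0} w^n / (-2)^(n+1).
So c_n = 1/(-2)^(n+1):
  c_0 = 1/(-2)^1 = -1/2.
  c_1 = 1/(-2)^2 = 1/4.
  c_2 = 1/(-2)^3 = -1/8.
  c_3 = 1/(-2)^4 = 1/16.
The series is valid for |w/d| < 1, i.e. |z − z₀| < |d|.
Radius of convergence: R = |-1 − z₀| = |-2| = 2 (distance from z₀ to the singularity z = -1).

c_0 = -1/2, c_1 = 1/4, c_2 = -1/8, c_3 = 1/16; R = 2.


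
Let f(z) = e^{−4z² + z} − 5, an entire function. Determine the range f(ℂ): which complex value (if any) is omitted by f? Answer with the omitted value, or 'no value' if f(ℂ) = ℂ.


Little Picard bounds the complement of f(ℂ) to at most one point.
The exponent g(z) = −4z² + z is a nonconstant polynomial, hence surjective onto ℂ. So e^{g(z)} takes every value in {e^w : w ∈ ℂ} = ℂ ∖ {0}. Adding -5 shifts the range to ℂ ∖ {-5}. f omits exactly -5.

Omitted value: -5.


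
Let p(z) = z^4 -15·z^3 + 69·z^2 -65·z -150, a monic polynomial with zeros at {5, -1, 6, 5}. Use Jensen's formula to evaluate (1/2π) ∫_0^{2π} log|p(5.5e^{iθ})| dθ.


Zeros: -1, 5, 5, 6; r = 5.5.
Inside |z| < r: -1, 5, 5. Outside (|z| ≥ r): 6.
p(0) = -150, so log|p(0)| = log(150) = 5.0106.
Apply Jensen: I(r) = log|p(0)| + Σ_k log(r/|z_k|), summed over zeros inside |z| < r.
  log(r/|z_k|) for z_k = 5: log(5.5/5) = 0.0953
  log(r/|z_k|) for z_k = -1: log(5.5/1) = 1.7047
  log(r/|z_k|) for z_k = 5: log(5.5/5) = 0.0953
  Outside zeros (6) contribute nothing to the Jensen sum.
Sum over inside zeros: 1.8954.
I(r) = log|p(0)| + (inside sum) = 5.0106 + 1.8954 = 6.9060.
Note: since some zeros are outside |z| ≤ r, the simplified n·log(r) form does NOT apply — only the inside zeros contribute.

I(r) ≈ 6.9060.


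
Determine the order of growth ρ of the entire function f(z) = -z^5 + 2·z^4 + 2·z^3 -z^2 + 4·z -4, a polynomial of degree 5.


|f(z)| ≤ Σ|c_k|·r^k = O(r^5) as r → ∞. Polynomial growth is O(e^{r^ε}) for every ε > 0 (since r^5/e^{r^ε} → 0), so ρ ≤ ε for all ε > 0, i.e. ρ = 0. Every nonconstant polynomial has order 0.
Therefore ρ = 0.

Order ρ = 0.


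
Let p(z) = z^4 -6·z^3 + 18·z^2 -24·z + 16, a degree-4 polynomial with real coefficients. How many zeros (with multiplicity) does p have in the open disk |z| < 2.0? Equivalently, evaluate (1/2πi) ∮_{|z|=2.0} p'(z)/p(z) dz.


The zeros of p are: (2 + 2i), (2 - 2i), (1 + 1i), (1 - 1i).
Their magnitudes are: 2.828, 2.828, 1.414, 1.414.
Zeros with |z| < R = 2.0: (1 + 1i), (1 - 1i).
Count = 2.
By the argument principle, (1/2πi) ∮_{|z|=R} p'(z)/p(z) dz equals exactly this count.

Number of zeros inside |z| < 2.0: 2.


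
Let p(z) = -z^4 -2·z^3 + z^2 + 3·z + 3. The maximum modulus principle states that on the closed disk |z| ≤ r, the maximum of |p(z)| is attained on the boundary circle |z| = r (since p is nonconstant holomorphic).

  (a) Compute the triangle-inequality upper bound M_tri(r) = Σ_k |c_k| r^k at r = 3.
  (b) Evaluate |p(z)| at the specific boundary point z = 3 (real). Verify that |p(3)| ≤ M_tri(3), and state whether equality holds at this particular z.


Coefficients: c_0 = 3, c_1 = 3, c_2 = 1, c_3 = -2, c_4 = -1. Radius r = 3.
Part (a). Triangle bound: M_tri(r) = Σ_k |c_k| r^k
  = |3|·3^0 + |3|·3^1 + |1|·3^2 + |-2|·3^3 + |-1|·3^4
  = 3 + 9 + 9 + 54 + 81 = 156.
This bounds M(r) := max_{|z|=r} |p(z)| from above; equality holds iff all terms c_k z^k can be made to align in phase at a single z on |z|=r.
Part (b). At z = 3 (real, on the circle |z| = r):
  p(3) = (3)·3^0 + (3)·3^1 + (1)·3^2 + (-2)·3^3 + (-1)·3^4 = -114.
  |p(3)| = 114.
Check: |p(3)| = 114 ≤ 156 = M_tri(3). ✓ Equality does not hold at z = 3 (the coefficients have mixed signs, so the terms do not all align in phase there).

M_tri(3) = 156; |p(3)| = 114; equality at z=3: no.


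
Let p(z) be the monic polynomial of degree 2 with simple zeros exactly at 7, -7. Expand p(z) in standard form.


The polynomial is p(z) = ∏_{α ∈ S} (z − α), where S = {7, -7}.
Expanding the product yields: p(z) = z^2 -49.
The resulting polynomial has degree 2 and real coefficients as required.

p(z) = z^2 -49.


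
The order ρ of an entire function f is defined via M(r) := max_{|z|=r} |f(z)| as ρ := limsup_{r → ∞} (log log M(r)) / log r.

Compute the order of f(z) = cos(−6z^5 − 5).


Write cos(w) = (e^{iw} ± e^{−iw})/(2 or 2i), so |cos(w)| ≤ e^{|w|}. With w = −6z^5 − 5, |w| ≤ 6r^5 + 5 on |z|=r, giving M(r) ≤ e^{6r^5 + 5} and ρ ≤ 5. For the lower bound, choose z on |z|=r with -6z^5 purely imaginary of modulus 6r^5; then |cos(−6z^5 − 5)| grows like e^{6r^5}/2, so ρ ≥ 5. Hence ρ = 5.
Therefore ρ = 5.

Order ρ = 5.


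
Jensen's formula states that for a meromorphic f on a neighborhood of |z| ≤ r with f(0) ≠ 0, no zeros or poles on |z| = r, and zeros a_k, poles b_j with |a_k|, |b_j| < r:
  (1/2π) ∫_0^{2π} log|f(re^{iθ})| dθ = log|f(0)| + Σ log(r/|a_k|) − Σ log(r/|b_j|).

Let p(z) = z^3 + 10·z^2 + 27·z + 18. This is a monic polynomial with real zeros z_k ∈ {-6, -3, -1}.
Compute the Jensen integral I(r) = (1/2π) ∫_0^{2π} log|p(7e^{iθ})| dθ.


Zeros: -6, -3, -1; r = 7.
Inside |z| < r: -6, -3, -1. Outside (|z| ≥ r): ∅.
p(0) = 18, so log|p(0)| = log(18) = 2.8904.
Apply Jensen: I(r) = log|p(0)| + Σ_k log(r/|z_k|), summed over zeros inside |z| < r.
  log(r/|z_k|) for z_k = -6: log(7/6) = 0.1542
  log(r/|z_k|) for z_k = -3: log(7/3) = 0.8473
  log(r/|z_k|) for z_k = -1: log(7/1) = 1.9459
Sum over inside zeros: 2.9474.
I(r) = log|p(0)| + (inside sum) = 2.8904 + 2.9474 = 5.8377.
Closed form (all zeros inside, monic): I(r) = n·log(r) = 3·log(7) = 5.8377. ✓

I(r) ≈ 5.8377.


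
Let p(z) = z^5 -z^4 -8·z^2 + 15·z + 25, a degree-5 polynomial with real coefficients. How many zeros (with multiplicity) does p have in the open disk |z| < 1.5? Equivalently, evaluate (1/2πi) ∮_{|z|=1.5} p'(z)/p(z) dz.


The zeros of p are: (2 + 1i), (2 - 1i), -1, (-1 + 2i), (-1 - 2i).
Their magnitudes are: 2.236, 2.236, 1, 2.236, 2.236.
Zeros with |z| < R = 1.5: -1.
Count = 1.
By the argument principle, (1/2πi) ∮_{|z|=R} p'(z)/p(z) dz equals exactly this count.

Number of zeros inside |z| < 1.5: 1.


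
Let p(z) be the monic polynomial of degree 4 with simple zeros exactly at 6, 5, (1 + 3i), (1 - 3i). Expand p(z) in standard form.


The polynomial is p(z) = ∏_{α ∈ S} (z − α), where S = {6, 5, (1 + 3i), (1 - 3i)}.
Expanding the product yields: p(z) = z^4 -13·z^3 + 62·z^2 -170·z + 300.
Note conjugate pairs combine to real quadratics: (z − (1+3i))(z − (1−3i)) = z² − 2z + 10.
The resulting polynomial has degree 4 and real coefficients as required.

p(z) = z^4 -13·z^3 + 62·z^2 -170·z + 300.


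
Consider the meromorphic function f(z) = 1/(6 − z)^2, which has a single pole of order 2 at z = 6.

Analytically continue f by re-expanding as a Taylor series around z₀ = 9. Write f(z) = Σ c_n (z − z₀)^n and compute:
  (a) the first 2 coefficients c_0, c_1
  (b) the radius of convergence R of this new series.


Let w = z − z₀, so z = z₀ + w.
Then 6 − z = 6 − (z₀ + w) = (6 − z₀) − w = -3 − w.
f(z) = 1/(-3 − w)^2 = (1/(-3)^2) · (1 − w/(-3))^{−2}.
By the binomial series (1−u)^{−2} = Σ_{n≥0} C(n+1, 1) u^n for |u|<1, with u = w/(-3):
  c_n = C(n+1, 1) / (-3)^(n+2).
  c_0 = 1/(-3)^2 = 1/9.
  c_1 = 2/(-3)^3 = -2/27.
The series is valid for |w/d| < 1, i.e. |z − z₀| < |d|.
Radius of convergence: R = |6 − z₀| = |-3| = 3 (distance from z₀ to the singularity z = 6).

c_0 = 1/9, c_1 = -2/27; R = 3.


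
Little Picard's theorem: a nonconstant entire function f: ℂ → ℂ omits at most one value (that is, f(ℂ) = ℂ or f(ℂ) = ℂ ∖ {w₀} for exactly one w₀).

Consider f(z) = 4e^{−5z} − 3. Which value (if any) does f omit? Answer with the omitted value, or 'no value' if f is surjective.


Little Picard bounds the complement of f(ℂ) to at most one point.
e^{−5z} is never zero on ℂ, so 4·e^{−5z} takes every value in ℂ ∖ {0}. Adding -3 shifts the range to ℂ ∖ {-3}. Thus f omits exactly the value -3.

Omitted value: -3.


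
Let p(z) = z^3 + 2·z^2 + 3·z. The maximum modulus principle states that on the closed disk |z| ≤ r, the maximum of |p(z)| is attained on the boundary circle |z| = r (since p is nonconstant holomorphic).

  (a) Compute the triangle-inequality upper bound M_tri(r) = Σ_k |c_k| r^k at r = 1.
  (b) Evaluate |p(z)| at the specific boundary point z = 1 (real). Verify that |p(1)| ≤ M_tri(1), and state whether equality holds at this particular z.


Coefficients: c_0 = 0, c_1 = 3, c_2 = 2, c_3 = 1. Radius r = 1.
Part (a). Triangle bound: M_tri(r) = Σ_k |c_k| r^k
  = |0|·1^0 + |3|·1^1 + |2|·1^2 + |1|·1^3
  = 0 + 3 + 2 + 1 = 6.
This bounds M(r) := max_{|z|=r} |p(z)| from above; equality holds iff all terms c_k z^k can be made to align in phase at a single z on |z|=r.
Part (b). At z = 1 (real, on the circle |z| = r):
  p(1) = (0)·1^0 + (3)·1^1 + (2)·1^2 + (1)·1^3 = 6.
  |p(1)| = 6.
Since all nonzero coefficients share the same sign, |p(1)| = 6 = M_tri(1); the triangle bound is attained at z = 1, so in fact M(r) = 6.

M_tri(1) = 6; |p(1)| = 6; equality at z=1: yes.


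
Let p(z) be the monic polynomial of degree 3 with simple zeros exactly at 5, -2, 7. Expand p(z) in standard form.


The polynomial is p(z) = ∏_{α ∈ S} (z − α), where S = {5, -2, 7}.
Expanding the product yields: p(z) = z^3 -10·z^2 + 11·z + 70.
The resulting polynomial has degree 3 and real coefficients as required.

p(z) = z^3 -10·z^2 + 11·z + 70.


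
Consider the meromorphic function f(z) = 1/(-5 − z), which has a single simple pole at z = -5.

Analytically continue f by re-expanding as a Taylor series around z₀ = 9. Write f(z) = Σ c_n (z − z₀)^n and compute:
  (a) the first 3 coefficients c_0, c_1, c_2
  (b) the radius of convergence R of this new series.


Let w = z − z₀, so z = z₀ + w.
Then -5 − z = -5 − (z₀ + w) = (-5 − z₀) − w = -14 − w.
f(z) = 1/(-14 − w) = (1/(-14)) · 1/(1 − w/(-14)) = Σ_{n≥0} w^n / (-14)^(n+1).
So c_n = 1/(-14)^(n+1):
  c_0 = 1/(-14)^1 = -1/14.
  c_1 = 1/(-14)^2 = 1/196.
  c_2 = 1/(-14)^3 = -1/2744.
The series is valid for |w/d| < 1, i.e. |z − z₀| < |d|.
Radius of convergence: R = |-5 − z₀| = |-14| = 14 (distance from z₀ to the singularity z = -5).

c_0 = -1/14, c_1 = 1/196, c_2 = -1/2744; R = 14.


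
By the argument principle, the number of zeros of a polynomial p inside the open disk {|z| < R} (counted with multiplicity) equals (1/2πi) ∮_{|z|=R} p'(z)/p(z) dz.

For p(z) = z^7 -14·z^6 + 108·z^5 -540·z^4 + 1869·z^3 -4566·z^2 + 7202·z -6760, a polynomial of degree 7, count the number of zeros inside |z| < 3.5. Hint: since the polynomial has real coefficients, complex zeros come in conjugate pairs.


The zeros of p are: 4, (2 + 3i), (2 - 3i), (1 + 3i), (1 - 3i), (2 + 3i), (2 - 3i).
Their magnitudes are: 4, 3.606, 3.606, 3.162, 3.162, 3.606, 3.606.
Zeros with |z| < R = 3.5: (1 + 3i), (1 - 3i).
Count = 2.
By the argument principle, (1/2πi) ∮_{|z|=R} p'(z)/p(z) dz equals exactly this count.

Number of zeros inside |z| < 3.5: 2.


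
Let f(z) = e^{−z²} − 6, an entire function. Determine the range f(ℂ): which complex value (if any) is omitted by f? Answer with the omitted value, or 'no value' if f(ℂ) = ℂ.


Little Picard bounds the complement of f(ℂ) to at most one point.
The exponent g(z) = −z² is a nonconstant polynomial, hence surjective onto ℂ. So e^{g(z)} takes every value in {e^w : w ∈ ℂ} = ℂ ∖ {0}. Adding -6 shifts the range to ℂ ∖ {-6}. f omits exactly -6.

Omitted value: -6.


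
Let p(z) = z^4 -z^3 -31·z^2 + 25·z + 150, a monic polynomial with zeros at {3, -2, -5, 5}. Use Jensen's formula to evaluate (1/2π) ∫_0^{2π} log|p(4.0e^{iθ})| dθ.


Zeros: -5, -2, 3, 5; r = 4.0.
Inside |z| < r: -2, 3. Outside (|z| ≥ r): -5, 5.
p(0) = 150, so log|p(0)| = log(150) = 5.0106.
Apply Jensen: I(r) = log|p(0)| + Σ_k log(r/|z_k|), summed over zeros inside |z| < r.
  log(r/|z_k|) for z_k = 3: log(4.0/3) = 0.2877
  log(r/|z_k|) for z_k = -2: log(4.0/2) = 0.6931
  Outside zeros (-5, 5) contribute nothing to the Jensen sum.
Sum over inside zeros: 0.9808.
I(r) = log|p(0)| + (inside sum) = 5.0106 + 0.9808 = 5.9915.
Note: since some zeros are outside |z| ≤ r, the simplified n·log(r) form does NOT apply — only the inside zeros contribute.

I(r) ≈ 5.9915.


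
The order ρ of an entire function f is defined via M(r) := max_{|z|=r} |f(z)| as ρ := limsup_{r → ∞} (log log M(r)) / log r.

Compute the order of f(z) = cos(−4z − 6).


cos(w) is a linear combination of e^{iw} and e^{−iw} (or e^w, e^{−w} in the hyperbolic case), so |cos(w)| ≤ e^{|w|}. With w = −4z − 6, |w| ≤ 4|z| + 6 = 4r + 6 on |z| = r, giving M(r) ≤ e^{4r + 6}, so ρ ≤ 1. On a suitable ray (z = it for sin/cos; z = t for sinh/cosh, t real → ∞), |cos(−4z − 6)| grows like e^{4|t|}/2, so ρ ≥ 1. Hence ρ = 1.
Therefore ρ = 1.

Order ρ = 1.


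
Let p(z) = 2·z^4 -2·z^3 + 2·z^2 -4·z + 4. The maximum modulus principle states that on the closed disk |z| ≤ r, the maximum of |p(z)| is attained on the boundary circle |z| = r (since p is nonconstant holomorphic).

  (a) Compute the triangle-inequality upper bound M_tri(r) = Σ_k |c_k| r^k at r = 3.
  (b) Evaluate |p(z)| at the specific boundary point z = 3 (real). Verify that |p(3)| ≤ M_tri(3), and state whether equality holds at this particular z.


Coefficients: c_0 = 4, c_1 = -4, c_2 = 2, c_3 = -2, c_4 = 2. Radius r = 3.
Part (a). Triangle bound: M_tri(r) = Σ_k |c_k| r^k
  = |4|·3^0 + |-4|·3^1 + |2|·3^2 + |-2|·3^3 + |2|·3^4
  = 4 + 12 + 18 + 54 + 162 = 250.
This bounds M(r) := max_{|z|=r} |p(z)| from above; equality holds iff all terms c_k z^k can be made to align in phase at a single z on |z|=r.
Part (b). At z = 3 (real, on the circle |z| = r):
  p(3) = (4)·3^0 + (-4)·3^1 + (2)·3^2 + (-2)·3^3 + (2)·3^4 = 118.
  |p(3)| = 118.
Check: |p(3)| = 118 ≤ 250 = M_tri(3). ✓ Equality does not hold at z = 3 (the coefficients have mixed signs, so the terms do not all align in phase there).

M_tri(3) = 250; |p(3)| = 118; equality at z=3: no.


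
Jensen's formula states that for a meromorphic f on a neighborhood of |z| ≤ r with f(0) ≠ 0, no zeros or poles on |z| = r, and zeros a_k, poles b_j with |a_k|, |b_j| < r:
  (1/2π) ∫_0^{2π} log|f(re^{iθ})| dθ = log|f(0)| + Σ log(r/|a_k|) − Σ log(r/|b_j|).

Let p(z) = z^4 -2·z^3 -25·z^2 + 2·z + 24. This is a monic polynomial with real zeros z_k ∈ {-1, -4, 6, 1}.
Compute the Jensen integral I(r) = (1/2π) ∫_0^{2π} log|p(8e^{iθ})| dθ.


Zeros: -4, -1, 1, 6; r = 8.
Inside |z| < r: -4, -1, 1, 6. Outside (|z| ≥ r): ∅.
p(0) = 24, so log|p(0)| = log(24) = 3.1781.
Apply Jensen: I(r) = log|p(0)| + Σ_k log(r/|z_k|), summed over zeros inside |z| < r.
  log(r/|z_k|) for z_k = -1: log(8/1) = 2.0794
  log(r/|z_k|) for z_k = -4: log(8/4) = 0.6931
  log(r/|z_k|) for z_k = 6: log(8/6) = 0.2877
  log(r/|z_k|) for z_k = 1: log(8/1) = 2.0794
Sum over inside zeros: 5.1397.
I(r) = log|p(0)| + (inside sum) = 3.1781 + 5.1397 = 8.3178.
Closed form (all zeros inside, monic): I(r) = n·log(r) = 4·log(8) = 8.3178. ✓

I(r) ≈ 8.3178.


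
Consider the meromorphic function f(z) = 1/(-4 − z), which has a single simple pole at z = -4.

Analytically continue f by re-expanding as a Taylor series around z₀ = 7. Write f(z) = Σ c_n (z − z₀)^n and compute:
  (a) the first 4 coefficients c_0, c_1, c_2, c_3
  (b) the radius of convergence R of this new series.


Let w = z − z₀, so z = z₀ + w.
Then -4 − z = -4 − (z₀ + w) = (-4 − z₀) − w = -11 − w.
f(z) = 1/(-11 − w) = (1/(-11)) · 1/(1 − w/(-11)) = Σ_{n≥0} w^n / (-11)^(n+1).
So c_n = 1/(-11)^(n+1):
  c_0 = 1/(-11)^1 = -1/11.
  c_1 = 1/(-11)^2 = 1/121.
  c_2 = 1/(-11)^3 = -1/1331.
  c_3 = 1/(-11)^4 = 1/14641.
The series is valid for |w/d| < 1, i.e. |z − z₀| < |d|.
Radius of convergence: R = |-4 − z₀| = |-11| = 11 (distance from z₀ to the singularity z = -4).

c_0 = -1/11, c_1 = 1/121, c_2 = -1/1331, c_3 = 1/14641; R = 11.


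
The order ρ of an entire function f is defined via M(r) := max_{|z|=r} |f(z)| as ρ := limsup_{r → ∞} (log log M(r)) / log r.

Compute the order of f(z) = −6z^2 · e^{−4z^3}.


M(r) = max_{|z|=r} |-6|·|z|^2·|e^{−4z^3}| = 6·r^2 · e^{4r^3} (the factors attain their maxima compatibly on |z|=r). Then log M(r) = log 6 + 2·log r + 4r^3, dominated by the last term, so log log M(r) ~ 3·log r. The polynomial factor -6z^2 contributes only a log r term and does not affect the order. ρ = 3.
Therefore ρ = 3.

Order ρ = 3.
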